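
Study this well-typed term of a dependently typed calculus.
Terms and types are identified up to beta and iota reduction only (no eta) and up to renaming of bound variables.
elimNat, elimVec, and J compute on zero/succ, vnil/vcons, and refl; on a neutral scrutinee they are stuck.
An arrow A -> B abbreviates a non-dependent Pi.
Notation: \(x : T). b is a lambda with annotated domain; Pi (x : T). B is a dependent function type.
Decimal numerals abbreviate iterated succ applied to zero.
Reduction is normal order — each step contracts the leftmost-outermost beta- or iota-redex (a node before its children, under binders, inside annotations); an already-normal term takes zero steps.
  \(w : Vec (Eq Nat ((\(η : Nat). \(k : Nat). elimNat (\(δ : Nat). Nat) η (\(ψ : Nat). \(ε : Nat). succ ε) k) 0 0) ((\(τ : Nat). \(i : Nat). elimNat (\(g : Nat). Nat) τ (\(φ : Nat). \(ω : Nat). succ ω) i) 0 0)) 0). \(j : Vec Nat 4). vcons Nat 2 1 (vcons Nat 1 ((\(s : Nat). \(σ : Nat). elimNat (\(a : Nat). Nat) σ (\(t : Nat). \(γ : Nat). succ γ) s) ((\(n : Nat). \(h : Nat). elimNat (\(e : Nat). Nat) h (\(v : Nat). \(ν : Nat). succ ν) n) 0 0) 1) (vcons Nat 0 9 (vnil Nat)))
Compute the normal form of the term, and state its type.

normal form:
  \(w : Vec (Eq Nat 0 0) 0). \(η : Vec Nat 4). vcons Nat 2 1 (vcons Nat 1 1 (vcons Nat 0 9 (vnil Nat)))
the term's type:
  Vec (Eq Nat 0 0) 0 -> Vec Nat 4 -> Vec Nat 3


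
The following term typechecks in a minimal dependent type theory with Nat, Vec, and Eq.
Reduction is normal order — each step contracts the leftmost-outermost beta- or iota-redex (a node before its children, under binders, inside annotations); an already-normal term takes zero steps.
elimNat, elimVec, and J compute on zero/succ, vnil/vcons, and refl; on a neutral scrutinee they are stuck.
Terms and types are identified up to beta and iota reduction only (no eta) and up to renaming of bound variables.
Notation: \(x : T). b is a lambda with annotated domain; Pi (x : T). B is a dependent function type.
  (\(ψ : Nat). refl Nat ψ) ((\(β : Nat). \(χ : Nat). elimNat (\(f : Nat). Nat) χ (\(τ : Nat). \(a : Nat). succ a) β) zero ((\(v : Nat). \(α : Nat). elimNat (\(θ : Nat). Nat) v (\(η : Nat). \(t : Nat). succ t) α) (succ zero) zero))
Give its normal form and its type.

reduced normal form:
  refl Nat (succ zero)
the term's type:
  Eq Nat (succ zero) (succ zero)


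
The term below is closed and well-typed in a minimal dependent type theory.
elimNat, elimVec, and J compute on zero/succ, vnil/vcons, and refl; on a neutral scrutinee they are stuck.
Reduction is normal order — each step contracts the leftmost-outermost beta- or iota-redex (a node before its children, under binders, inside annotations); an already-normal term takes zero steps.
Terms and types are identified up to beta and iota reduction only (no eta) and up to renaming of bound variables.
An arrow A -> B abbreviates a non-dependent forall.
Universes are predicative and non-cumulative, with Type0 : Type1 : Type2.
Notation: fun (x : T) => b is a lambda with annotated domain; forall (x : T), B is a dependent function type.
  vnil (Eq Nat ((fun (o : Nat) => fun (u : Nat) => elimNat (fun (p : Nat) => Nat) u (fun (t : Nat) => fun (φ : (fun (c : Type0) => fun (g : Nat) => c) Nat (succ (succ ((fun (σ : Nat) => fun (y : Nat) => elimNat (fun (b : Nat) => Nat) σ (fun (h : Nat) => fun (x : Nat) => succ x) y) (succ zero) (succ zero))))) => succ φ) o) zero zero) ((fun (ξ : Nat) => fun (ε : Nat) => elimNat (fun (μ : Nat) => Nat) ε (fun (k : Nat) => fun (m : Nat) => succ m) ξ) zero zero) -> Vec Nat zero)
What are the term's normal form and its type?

reduced normal form:
  vnil (Eq Nat zero zero -> Vec Nat zero)
inferred type:
  Vec (Eq Nat zero zero -> Vec Nat zero) zero
observation: reduction starts at a beta-redex, and 6 normal-order steps reach the normal form.


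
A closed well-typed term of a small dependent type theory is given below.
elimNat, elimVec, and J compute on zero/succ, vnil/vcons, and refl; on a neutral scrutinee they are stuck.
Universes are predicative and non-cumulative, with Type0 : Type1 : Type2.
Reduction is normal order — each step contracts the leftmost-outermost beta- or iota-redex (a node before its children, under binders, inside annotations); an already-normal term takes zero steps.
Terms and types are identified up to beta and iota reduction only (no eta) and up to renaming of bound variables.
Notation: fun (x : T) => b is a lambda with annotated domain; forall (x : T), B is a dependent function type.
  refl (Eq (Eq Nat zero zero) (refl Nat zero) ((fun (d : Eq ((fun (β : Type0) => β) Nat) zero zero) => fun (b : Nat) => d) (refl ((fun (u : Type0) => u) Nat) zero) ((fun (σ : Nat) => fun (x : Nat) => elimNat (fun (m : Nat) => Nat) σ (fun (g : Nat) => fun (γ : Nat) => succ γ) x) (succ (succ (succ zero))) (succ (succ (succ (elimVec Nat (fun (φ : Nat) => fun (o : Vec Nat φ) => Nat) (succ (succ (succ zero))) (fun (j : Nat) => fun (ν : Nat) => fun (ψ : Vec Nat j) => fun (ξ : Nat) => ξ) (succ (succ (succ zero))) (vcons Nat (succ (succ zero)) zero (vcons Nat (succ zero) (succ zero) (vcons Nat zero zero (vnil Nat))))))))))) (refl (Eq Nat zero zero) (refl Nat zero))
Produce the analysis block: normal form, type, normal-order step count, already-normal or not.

normal form:
  refl (Eq (Eq Nat zero zero) (refl Nat zero) (refl Nat zero)) (refl (Eq Nat zero zero) (refl Nat zero))
the term's type:
  Eq (Eq (Eq Nat zero zero) (refl Nat zero) (refl Nat zero)) (refl (Eq Nat zero zero) (refl Nat zero)) (refl (Eq Nat zero zero) (refl Nat zero))
steps to reach normal form (normal order): 3
already normal: no
first redex: a beta-redex


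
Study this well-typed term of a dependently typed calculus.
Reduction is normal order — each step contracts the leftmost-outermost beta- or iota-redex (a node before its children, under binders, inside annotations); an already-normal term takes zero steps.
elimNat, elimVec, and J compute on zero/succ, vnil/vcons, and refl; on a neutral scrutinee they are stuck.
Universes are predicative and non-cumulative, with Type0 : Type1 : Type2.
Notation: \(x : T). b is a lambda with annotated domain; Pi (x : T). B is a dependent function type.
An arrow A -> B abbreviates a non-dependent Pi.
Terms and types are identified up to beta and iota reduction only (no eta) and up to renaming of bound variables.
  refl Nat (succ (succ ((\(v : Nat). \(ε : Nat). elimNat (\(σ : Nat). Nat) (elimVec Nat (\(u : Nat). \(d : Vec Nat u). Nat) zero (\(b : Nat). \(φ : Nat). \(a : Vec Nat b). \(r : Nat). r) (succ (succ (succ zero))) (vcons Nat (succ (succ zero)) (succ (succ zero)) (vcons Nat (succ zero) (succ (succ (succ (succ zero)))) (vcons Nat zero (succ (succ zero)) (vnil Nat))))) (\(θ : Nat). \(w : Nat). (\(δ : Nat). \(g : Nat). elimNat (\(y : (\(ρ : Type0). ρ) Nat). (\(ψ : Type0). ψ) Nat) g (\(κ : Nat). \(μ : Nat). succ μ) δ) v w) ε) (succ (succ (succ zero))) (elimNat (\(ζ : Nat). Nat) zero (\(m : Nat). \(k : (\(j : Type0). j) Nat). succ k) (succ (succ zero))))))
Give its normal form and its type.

reduced normal form:
  refl Nat (succ (succ (succ (succ (succ (succ (succ (succ zero))))))))
type:
  Eq Nat (succ (succ (succ (succ (succ (succ (succ (succ zero)))))))) (succ (succ (succ (succ (succ (succ (succ (succ zero))))))))


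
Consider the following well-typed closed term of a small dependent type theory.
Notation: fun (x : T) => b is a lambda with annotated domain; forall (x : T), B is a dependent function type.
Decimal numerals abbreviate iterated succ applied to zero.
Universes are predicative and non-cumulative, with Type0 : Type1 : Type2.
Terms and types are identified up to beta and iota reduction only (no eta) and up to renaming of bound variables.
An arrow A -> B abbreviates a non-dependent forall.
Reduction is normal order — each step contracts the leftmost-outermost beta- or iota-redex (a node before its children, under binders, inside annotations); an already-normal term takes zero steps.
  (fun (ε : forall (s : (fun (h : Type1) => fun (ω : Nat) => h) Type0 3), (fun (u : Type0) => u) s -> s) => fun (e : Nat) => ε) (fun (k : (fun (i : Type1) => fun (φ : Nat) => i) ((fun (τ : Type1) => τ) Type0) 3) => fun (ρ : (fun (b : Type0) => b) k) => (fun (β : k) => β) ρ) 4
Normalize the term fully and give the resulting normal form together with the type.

resulting normal form:
  fun (ε : Type0) => fun (s : ε) => s
type:
  forall (ε : Type0), ε -> ε


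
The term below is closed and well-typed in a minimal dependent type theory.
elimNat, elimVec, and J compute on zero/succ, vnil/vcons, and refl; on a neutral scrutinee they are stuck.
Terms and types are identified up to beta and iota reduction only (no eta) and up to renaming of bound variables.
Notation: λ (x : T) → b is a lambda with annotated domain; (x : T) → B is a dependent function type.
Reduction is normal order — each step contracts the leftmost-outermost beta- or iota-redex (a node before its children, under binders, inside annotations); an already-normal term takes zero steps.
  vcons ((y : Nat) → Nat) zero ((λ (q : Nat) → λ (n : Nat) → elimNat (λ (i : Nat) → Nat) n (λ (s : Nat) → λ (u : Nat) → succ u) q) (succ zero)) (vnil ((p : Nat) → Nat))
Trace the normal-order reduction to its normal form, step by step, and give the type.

normal-order reduction sequence:
  vcons ((y : Nat) → Nat) zero ((λ (q : Nat) → λ (n : Nat) → elimNat (λ (i : Nat) → Nat) n (λ (s : Nat) → λ (u : Nat) → succ u) q) (succ zero)) (vnil ((p : Nat) → Nat))
  ~> vcons ((y : Nat) → Nat) zero (λ (q : Nat) → elimNat (λ (n : Nat) → Nat) q (λ (i : Nat) → λ (s : Nat) → succ s) (succ zero)) (vnil ((u : Nat) → Nat))
  ~> vcons ((y : Nat) → Nat) zero (λ (q : Nat) → (λ (n : Nat) → λ (i : Nat) → succ i) zero (elimNat (λ (s : Nat) → Nat) q (λ (u : Nat) → λ (p : Nat) → succ p) zero)) (vnil ((d : Nat) → Nat))
  ~> vcons ((y : Nat) → Nat) zero (λ (q : Nat) → (λ (n : Nat) → succ n) (elimNat (λ (i : Nat) → Nat) q (λ (s : Nat) → λ (u : Nat) → succ u) zero)) (vnil ((p : Nat) → Nat))
  ~> vcons ((y : Nat) → Nat) zero (λ (q : Nat) → succ (elimNat (λ (n : Nat) → Nat) q (λ (i : Nat) → λ (s : Nat) → succ s) zero)) (vnil ((u : Nat) → Nat))
  ~> vcons ((y : Nat) → Nat) zero (λ (q : Nat) → succ q) (vnil ((n : Nat) → Nat))
inferred type:
  Vec ((y : Nat) → Nat) (succ zero)


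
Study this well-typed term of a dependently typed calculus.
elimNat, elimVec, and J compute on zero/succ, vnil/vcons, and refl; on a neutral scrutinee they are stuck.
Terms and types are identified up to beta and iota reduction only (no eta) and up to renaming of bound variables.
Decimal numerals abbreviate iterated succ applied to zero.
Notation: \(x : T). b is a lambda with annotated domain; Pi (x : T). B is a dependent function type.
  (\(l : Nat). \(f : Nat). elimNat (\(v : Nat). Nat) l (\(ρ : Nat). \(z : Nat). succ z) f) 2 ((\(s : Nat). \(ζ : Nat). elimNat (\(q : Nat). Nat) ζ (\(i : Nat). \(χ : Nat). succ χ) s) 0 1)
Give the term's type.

the term's type:
  Nat


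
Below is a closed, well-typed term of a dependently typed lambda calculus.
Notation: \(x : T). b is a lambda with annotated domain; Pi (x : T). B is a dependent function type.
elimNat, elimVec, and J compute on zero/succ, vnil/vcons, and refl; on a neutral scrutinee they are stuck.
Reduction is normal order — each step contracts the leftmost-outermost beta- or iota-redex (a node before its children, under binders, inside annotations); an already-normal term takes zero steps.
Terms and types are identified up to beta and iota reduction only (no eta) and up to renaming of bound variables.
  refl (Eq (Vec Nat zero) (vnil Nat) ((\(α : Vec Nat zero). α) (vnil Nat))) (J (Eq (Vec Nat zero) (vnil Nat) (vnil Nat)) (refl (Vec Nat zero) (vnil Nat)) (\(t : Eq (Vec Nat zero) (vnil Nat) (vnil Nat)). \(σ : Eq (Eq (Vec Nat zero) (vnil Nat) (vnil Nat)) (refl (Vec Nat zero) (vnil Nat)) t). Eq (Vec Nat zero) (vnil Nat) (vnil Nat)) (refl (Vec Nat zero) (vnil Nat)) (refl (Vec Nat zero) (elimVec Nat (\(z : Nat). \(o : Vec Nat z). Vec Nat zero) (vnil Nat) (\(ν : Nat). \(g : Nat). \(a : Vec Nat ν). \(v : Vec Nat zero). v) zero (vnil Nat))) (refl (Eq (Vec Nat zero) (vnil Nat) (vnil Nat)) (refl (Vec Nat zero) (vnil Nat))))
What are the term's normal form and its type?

resulting normal form:
  refl (Eq (Vec Nat zero) (vnil Nat) (vnil Nat)) (refl (Vec Nat zero) (vnil Nat))
inferred type:
  Eq (Eq (Vec Nat zero) (vnil Nat) (vnil Nat)) (refl (Vec Nat zero) (vnil Nat)) (refl (Vec Nat zero) (vnil Nat))
observation: normalization takes exactly 2 steps under the normal-order strategy.


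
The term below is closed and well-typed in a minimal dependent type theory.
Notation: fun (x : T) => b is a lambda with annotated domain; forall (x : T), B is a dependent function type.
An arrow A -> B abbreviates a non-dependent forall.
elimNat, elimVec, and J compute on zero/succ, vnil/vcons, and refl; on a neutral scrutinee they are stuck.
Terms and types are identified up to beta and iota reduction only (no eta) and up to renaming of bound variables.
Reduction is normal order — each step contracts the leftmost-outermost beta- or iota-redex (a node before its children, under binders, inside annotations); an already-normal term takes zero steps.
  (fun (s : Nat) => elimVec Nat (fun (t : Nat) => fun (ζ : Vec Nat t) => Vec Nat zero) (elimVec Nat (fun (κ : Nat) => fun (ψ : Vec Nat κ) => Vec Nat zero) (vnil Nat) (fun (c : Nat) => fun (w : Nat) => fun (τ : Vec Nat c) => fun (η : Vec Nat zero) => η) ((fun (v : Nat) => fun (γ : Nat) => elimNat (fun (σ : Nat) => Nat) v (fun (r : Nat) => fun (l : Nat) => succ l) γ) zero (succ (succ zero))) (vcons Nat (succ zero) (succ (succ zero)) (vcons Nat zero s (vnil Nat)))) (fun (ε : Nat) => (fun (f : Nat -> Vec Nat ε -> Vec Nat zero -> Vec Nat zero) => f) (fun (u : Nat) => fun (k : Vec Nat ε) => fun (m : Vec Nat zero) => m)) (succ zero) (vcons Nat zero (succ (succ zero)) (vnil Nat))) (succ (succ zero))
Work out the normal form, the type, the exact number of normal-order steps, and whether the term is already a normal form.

reduced normal form:
  vnil Nat
type:
  Vec Nat zero
normal-order step count: 19
started in normal form: no
first redex: a beta-redex


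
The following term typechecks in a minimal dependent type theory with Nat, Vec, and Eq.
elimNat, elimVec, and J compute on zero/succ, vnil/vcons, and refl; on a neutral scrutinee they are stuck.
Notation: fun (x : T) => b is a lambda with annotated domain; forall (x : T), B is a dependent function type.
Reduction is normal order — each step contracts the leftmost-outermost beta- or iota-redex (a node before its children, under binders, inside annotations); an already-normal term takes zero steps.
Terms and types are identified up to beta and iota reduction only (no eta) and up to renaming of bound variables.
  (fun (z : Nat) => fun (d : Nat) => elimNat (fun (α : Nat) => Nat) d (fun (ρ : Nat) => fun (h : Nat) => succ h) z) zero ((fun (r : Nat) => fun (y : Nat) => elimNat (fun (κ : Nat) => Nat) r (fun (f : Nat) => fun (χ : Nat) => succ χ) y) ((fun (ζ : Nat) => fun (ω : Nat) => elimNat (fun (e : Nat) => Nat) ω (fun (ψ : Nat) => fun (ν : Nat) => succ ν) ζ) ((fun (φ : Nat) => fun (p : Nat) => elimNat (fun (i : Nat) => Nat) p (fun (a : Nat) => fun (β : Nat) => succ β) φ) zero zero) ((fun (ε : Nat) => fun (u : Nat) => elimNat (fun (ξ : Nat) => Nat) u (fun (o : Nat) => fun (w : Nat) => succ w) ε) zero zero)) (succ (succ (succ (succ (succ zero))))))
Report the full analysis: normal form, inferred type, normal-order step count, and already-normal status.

resulting normal form:
  succ (succ (succ (succ (succ zero))))
the term's type:
  Nat
steps to reach normal form (normal order): 30
term was already normal: no
first contracted redex: a beta-redex


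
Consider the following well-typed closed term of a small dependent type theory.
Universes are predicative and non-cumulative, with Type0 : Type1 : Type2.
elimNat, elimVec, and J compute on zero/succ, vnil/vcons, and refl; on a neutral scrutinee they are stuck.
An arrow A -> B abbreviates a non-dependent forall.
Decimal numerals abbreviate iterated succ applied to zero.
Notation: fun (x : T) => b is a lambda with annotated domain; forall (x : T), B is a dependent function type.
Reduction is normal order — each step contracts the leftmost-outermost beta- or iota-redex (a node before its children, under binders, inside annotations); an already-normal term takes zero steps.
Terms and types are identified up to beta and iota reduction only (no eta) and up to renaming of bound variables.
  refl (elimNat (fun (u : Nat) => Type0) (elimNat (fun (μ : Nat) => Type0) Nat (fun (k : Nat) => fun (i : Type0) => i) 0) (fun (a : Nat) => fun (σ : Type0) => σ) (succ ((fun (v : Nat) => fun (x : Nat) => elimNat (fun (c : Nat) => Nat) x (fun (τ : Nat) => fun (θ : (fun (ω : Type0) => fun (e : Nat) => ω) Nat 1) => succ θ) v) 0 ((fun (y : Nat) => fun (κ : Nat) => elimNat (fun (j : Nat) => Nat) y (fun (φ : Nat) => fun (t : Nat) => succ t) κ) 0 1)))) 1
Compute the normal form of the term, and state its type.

reduced normal form:
  refl Nat 1
type:
  Eq Nat 1 1


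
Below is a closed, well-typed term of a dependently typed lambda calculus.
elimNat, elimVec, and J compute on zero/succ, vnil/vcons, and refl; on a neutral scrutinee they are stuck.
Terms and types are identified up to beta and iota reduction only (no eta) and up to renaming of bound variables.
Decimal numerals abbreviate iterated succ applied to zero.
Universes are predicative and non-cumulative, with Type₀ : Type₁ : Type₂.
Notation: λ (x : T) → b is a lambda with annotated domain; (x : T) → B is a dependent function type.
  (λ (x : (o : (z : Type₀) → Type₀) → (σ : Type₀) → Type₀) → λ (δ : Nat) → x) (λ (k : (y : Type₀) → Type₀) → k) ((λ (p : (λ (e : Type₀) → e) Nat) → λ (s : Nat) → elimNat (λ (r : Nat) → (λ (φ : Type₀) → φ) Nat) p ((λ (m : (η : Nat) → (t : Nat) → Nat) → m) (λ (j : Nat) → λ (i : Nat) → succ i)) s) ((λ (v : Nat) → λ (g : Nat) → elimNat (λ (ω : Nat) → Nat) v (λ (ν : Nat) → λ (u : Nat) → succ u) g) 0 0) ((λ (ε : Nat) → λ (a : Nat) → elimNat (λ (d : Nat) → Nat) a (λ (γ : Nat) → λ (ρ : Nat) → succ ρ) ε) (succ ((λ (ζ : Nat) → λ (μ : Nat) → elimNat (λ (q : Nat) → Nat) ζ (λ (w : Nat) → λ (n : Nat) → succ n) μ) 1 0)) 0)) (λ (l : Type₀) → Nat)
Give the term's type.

type:
  (x : Type₀) → Type₀


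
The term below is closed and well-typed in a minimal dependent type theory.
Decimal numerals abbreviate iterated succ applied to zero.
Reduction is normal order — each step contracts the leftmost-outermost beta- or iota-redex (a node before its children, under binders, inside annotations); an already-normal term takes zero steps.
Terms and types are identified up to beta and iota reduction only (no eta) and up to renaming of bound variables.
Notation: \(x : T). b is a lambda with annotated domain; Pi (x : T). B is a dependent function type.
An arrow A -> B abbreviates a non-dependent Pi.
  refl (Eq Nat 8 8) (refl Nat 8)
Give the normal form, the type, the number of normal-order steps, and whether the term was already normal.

normal form:
  refl (Eq Nat 8 8) (refl Nat 8)
inferred type:
  Eq (Eq Nat 8 8) (refl Nat 8) (refl Nat 8)
reduction steps (normal order): 0
term was already normal: yes


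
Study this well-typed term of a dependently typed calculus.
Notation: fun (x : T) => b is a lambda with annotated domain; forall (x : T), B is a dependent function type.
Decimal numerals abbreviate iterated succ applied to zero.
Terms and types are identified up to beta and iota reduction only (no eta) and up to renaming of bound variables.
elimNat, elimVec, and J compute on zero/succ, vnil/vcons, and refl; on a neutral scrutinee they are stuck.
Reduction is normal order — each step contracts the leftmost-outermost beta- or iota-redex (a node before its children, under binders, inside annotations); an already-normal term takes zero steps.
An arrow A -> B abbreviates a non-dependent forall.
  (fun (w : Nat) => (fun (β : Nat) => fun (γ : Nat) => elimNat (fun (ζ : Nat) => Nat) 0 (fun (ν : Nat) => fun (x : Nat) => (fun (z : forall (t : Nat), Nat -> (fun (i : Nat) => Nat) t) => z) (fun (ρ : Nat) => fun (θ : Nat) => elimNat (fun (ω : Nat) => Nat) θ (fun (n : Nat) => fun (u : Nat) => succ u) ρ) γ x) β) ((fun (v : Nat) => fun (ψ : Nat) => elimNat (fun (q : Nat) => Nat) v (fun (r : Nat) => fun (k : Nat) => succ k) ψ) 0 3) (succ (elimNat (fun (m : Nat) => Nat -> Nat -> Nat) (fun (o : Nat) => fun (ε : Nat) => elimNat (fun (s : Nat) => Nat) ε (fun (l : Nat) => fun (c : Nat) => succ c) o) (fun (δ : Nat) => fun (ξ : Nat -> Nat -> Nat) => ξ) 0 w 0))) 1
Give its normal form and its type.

normal form:
  6
type:
  Nat
observation: 42 normal-order steps normalize the term, beginning with a beta-redex.


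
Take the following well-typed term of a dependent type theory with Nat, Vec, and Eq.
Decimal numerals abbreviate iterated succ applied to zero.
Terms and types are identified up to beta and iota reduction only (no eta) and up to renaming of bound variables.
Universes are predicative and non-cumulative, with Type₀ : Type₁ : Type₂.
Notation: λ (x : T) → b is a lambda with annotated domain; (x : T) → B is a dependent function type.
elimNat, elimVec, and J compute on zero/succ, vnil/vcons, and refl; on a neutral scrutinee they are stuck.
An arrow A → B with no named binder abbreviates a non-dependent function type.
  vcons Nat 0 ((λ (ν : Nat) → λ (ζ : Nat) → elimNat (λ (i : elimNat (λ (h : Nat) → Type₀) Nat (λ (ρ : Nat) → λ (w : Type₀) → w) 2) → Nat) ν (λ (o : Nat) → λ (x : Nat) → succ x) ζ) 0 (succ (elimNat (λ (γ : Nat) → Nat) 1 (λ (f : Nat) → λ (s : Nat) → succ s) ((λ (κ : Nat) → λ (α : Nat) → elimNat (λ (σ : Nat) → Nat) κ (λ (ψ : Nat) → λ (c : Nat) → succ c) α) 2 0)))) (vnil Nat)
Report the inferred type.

inferred type:
  Vec Nat 1


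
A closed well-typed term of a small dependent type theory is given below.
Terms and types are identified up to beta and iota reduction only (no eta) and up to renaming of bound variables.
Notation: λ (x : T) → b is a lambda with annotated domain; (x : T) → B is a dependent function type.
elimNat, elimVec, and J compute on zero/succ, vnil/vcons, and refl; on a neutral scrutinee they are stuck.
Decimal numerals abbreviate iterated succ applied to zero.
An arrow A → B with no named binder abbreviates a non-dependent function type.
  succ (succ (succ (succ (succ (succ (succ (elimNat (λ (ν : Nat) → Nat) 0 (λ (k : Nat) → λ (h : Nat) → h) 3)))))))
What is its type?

the term's type:
  Nat


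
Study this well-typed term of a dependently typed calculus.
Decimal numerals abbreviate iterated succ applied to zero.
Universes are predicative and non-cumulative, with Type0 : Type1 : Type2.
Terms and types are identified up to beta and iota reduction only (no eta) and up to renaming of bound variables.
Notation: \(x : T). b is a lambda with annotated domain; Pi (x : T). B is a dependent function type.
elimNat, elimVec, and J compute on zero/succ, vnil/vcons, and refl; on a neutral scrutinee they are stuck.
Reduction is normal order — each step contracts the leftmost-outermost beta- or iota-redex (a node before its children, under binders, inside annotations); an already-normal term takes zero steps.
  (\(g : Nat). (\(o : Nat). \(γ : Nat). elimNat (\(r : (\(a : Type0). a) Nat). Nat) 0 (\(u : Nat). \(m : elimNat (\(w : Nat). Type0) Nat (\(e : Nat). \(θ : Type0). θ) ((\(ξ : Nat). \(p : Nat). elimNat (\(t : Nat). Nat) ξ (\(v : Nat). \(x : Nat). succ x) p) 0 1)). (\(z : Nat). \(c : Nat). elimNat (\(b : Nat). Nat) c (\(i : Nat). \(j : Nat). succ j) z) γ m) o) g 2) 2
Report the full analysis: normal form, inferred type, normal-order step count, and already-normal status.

normal form:
  4
the term's type:
  Nat
reduction steps (normal order): 28
started in normal form: no
first contracted redex: a beta-redex


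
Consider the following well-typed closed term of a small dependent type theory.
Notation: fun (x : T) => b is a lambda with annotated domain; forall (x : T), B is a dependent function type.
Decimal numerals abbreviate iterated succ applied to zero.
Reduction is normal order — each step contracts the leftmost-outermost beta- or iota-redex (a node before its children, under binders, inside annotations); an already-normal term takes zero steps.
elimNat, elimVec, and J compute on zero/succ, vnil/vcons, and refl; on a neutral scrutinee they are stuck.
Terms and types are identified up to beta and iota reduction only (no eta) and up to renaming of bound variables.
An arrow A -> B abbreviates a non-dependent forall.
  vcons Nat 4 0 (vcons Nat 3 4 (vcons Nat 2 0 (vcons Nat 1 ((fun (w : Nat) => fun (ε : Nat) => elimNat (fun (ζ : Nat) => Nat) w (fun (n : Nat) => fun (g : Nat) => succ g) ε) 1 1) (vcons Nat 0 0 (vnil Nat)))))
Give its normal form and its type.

reduced normal form:
  vcons Nat 4 0 (vcons Nat 3 4 (vcons Nat 2 0 (vcons Nat 1 2 (vcons Nat 0 0 (vnil Nat)))))
the term's type:
  Vec Nat 5


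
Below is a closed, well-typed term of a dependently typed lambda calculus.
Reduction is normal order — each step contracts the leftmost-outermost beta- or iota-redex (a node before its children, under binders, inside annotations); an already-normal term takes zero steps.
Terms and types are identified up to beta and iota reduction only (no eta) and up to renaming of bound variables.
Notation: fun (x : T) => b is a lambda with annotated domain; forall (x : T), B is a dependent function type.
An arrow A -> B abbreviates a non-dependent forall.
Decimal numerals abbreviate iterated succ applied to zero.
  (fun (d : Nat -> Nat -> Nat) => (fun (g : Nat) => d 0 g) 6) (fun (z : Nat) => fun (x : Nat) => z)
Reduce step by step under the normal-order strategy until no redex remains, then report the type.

normal-order reduction:
  (fun (d : Nat -> Nat -> Nat) => (fun (g : Nat) => d 0 g) 6) (fun (z : Nat) => fun (x : Nat) => z)
  ~> (fun (d : Nat) => (fun (g : Nat) => fun (z : Nat) => g) 0 d) 6
  ~> (fun (d : Nat) => fun (g : Nat) => d) 0 6
  ~> (fun (d : Nat) => 0) 6
  ~> 0
type:
  Nat


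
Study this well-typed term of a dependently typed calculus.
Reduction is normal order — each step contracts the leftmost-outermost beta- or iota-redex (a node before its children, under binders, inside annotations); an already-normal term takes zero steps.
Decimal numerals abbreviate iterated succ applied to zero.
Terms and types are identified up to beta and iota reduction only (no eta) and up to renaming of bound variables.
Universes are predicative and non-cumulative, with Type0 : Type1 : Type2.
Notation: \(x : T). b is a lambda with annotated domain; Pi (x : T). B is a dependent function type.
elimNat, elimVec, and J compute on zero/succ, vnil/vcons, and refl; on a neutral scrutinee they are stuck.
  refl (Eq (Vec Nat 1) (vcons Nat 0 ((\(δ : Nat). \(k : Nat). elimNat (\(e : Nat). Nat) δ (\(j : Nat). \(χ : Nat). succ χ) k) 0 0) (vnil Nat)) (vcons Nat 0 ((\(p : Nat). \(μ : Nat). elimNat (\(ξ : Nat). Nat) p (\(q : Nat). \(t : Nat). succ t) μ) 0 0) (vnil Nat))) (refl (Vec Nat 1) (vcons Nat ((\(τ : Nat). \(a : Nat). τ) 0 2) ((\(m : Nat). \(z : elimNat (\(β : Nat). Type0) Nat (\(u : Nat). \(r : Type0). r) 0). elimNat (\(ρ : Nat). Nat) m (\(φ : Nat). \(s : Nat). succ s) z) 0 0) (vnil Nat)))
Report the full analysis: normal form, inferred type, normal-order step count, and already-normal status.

reduced normal form:
  refl (Eq (Vec Nat 1) (vcons Nat 0 0 (vnil Nat)) (vcons Nat 0 0 (vnil Nat))) (refl (Vec Nat 1) (vcons Nat 0 0 (vnil Nat)))
type:
  Eq (Eq (Vec Nat 1) (vcons Nat 0 0 (vnil Nat)) (vcons Nat 0 0 (vnil Nat))) (refl (Vec Nat 1) (vcons Nat 0 0 (vnil Nat))) (refl (Vec Nat 1) (vcons Nat 0 0 (vnil Nat)))
normal-order step count: 11
started in normal form: no
first contracted redex: a beta-redex


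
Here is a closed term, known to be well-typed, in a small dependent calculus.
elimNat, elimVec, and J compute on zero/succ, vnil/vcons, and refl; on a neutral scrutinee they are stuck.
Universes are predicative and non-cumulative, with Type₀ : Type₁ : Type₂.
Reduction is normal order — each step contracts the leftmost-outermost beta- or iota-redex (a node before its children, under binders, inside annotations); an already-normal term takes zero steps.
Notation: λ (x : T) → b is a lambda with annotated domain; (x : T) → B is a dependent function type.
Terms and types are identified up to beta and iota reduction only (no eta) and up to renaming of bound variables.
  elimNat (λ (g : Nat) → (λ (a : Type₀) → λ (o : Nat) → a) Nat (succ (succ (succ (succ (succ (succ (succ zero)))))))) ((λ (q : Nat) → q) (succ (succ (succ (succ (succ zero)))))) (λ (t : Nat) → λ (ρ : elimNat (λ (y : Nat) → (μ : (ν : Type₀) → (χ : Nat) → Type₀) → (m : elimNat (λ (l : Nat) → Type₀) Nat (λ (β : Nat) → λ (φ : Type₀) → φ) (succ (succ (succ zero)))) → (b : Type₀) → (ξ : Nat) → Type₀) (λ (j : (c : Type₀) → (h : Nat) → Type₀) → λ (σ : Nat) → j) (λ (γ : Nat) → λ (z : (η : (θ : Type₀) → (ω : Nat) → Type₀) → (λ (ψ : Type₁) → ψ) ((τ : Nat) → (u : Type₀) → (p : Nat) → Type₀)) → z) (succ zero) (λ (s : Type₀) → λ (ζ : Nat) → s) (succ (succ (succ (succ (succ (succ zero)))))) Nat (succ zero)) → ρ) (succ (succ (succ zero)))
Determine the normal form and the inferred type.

resulting normal form:
  succ (succ (succ (succ (succ zero))))
the term's type:
  Nat
observation: the leftmost-outermost redex is an elimNat iota-redex, and normalization takes 11 steps.


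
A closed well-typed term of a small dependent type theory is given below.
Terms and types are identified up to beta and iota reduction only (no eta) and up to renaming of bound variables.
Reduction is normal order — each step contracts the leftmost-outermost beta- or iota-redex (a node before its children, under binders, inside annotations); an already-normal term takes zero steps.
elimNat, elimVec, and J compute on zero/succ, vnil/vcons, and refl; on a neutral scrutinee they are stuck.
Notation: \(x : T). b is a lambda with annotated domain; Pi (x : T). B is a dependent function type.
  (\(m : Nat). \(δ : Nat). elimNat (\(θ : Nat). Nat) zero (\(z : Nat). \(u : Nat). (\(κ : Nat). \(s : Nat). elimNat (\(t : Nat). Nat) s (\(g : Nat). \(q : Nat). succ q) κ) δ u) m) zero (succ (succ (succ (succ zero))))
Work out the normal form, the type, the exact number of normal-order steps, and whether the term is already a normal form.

normal form:
  zero
the term's type:
  Nat
steps to reach normal form (normal order): 3
started in normal form: no
first contracted redex: a beta-redex


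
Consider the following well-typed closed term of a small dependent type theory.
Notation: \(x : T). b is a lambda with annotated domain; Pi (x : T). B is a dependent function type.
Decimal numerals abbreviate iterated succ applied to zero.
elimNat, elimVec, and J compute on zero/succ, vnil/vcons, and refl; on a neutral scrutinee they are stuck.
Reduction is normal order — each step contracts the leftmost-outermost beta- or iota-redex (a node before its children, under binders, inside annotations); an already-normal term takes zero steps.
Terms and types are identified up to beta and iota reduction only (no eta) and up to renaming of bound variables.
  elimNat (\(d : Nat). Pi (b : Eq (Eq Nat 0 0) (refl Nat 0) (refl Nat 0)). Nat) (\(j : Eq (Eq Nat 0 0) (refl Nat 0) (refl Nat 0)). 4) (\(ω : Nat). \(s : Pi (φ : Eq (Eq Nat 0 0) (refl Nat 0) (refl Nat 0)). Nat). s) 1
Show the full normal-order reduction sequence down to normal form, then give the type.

normal-order reduction sequence:
  elimNat (\(d : Nat). Pi (b : Eq (Eq Nat 0 0) (refl Nat 0) (refl Nat 0)). Nat) (\(j : Eq (Eq Nat 0 0) (refl Nat 0) (refl Nat 0)). 4) (\(ω : Nat). \(s : Pi (φ : Eq (Eq Nat 0 0) (refl Nat 0) (refl Nat 0)). Nat). s) 1
  ~> (\(d : Nat). \(b : Pi (j : Eq (Eq Nat 0 0) (refl Nat 0) (refl Nat 0)). Nat). b) 0 (elimNat (\(ω : Nat). Pi (s : Eq (Eq Nat 0 0) (refl Nat 0) (refl Nat 0)). Nat) (\(φ : Eq (Eq Nat 0 0) (refl Nat 0) (refl Nat 0)). 4) (\(χ : Nat). \(ρ : Pi (m : Eq (Eq Nat 0 0) (refl Nat 0) (refl Nat 0)). Nat). ρ) 0)
  ~> (\(d : Pi (b : Eq (Eq Nat 0 0) (refl Nat 0) (refl Nat 0)). Nat). d) (elimNat (\(j : Nat). Pi (ω : Eq (Eq Nat 0 0) (refl Nat 0) (refl Nat 0)). Nat) (\(s : Eq (Eq Nat 0 0) (refl Nat 0) (refl Nat 0)). 4) (\(φ : Nat). \(χ : Pi (ρ : Eq (Eq Nat 0 0) (refl Nat 0) (refl Nat 0)). Nat). χ) 0)
  ~> elimNat (\(d : Nat). Pi (b : Eq (Eq Nat 0 0) (refl Nat 0) (refl Nat 0)). Nat) (\(j : Eq (Eq Nat 0 0) (refl Nat 0) (refl Nat 0)). 4) (\(ω : Nat). \(s : Pi (φ : Eq (Eq Nat 0 0) (refl Nat 0) (refl Nat 0)). Nat). s) 0
  ~> \(d : Eq (Eq Nat 0 0) (refl Nat 0) (refl Nat 0)). 4
the term's type:
  Pi (d : Eq (Eq Nat 0 0) (refl Nat 0) (refl Nat 0)). Nat


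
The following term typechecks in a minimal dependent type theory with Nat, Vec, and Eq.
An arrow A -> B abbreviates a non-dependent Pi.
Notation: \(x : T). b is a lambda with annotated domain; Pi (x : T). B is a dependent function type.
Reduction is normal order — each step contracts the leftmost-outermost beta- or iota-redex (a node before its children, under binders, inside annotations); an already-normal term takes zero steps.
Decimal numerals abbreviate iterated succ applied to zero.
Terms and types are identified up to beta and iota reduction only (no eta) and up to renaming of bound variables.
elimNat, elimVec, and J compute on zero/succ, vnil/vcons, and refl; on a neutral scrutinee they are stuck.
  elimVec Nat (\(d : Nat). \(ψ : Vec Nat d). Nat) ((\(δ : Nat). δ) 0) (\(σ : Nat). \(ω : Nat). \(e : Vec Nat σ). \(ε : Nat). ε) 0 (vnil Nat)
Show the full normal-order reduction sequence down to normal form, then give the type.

normal-order reduction:
  elimVec Nat (\(d : Nat). \(ψ : Vec Nat d). Nat) ((\(δ : Nat). δ) 0) (\(σ : Nat). \(ω : Nat). \(e : Vec Nat σ). \(ε : Nat). ε) 0 (vnil Nat)
  ~> (\(d : Nat). d) 0
  ~> 0
inferred type:
  Nat


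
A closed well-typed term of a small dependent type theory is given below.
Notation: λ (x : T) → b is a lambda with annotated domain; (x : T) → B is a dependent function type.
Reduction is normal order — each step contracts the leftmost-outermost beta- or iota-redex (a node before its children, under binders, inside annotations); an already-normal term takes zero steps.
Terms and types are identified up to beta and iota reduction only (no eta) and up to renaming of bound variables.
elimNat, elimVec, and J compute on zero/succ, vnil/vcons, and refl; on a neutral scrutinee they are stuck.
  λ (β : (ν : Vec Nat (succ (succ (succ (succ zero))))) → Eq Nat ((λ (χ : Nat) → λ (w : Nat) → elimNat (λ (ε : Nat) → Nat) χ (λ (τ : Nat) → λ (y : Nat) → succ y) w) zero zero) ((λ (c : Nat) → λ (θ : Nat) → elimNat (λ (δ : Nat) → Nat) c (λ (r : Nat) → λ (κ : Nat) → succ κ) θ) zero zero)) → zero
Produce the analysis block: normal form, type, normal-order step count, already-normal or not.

reduced normal form:
  λ (β : (ν : Vec Nat (succ (succ (succ (succ zero))))) → Eq Nat zero zero) → zero
type:
  (β : (ν : Vec Nat (succ (succ (succ (succ zero))))) → Eq Nat zero zero) → Nat
steps to reach normal form (normal order): 6
started in normal form: no
first contracted redex: a beta-redex


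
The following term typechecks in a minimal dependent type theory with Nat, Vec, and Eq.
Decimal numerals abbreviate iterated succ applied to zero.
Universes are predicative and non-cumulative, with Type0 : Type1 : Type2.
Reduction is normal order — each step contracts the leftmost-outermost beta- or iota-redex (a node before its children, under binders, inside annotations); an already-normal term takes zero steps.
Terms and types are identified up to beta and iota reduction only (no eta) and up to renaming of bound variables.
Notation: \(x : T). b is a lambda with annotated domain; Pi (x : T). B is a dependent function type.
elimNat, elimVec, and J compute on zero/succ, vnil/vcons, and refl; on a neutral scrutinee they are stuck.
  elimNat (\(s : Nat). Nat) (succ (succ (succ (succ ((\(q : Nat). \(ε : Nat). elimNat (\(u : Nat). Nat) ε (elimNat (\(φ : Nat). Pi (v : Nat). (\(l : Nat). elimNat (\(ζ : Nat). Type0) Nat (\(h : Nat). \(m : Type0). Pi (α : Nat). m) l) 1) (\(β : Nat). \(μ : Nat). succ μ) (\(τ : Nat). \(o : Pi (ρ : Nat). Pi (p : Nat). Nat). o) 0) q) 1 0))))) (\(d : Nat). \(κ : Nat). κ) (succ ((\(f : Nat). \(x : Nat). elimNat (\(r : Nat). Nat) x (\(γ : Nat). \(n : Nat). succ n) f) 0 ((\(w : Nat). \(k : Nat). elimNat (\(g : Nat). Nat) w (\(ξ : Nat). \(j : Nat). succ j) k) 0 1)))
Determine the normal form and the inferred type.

normal form:
  5
type:
  Nat
observation: 23 normal-order steps normalize the term, beginning with an elimNat iota-redex.


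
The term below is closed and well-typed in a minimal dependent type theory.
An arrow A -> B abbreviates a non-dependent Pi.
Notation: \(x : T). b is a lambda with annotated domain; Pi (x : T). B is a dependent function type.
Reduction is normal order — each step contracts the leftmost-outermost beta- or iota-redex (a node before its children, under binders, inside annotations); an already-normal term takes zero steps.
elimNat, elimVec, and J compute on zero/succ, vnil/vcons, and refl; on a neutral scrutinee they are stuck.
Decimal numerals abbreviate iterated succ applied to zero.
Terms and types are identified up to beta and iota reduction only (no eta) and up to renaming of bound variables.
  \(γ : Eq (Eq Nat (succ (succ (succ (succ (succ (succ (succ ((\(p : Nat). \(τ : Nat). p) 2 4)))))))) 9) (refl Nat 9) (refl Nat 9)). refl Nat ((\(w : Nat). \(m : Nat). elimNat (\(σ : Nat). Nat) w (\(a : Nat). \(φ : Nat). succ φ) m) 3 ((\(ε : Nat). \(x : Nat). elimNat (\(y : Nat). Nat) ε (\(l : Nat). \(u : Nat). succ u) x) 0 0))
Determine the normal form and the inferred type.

resulting normal form:
  \(γ : Eq (Eq Nat 9 9) (refl Nat 9) (refl Nat 9)). refl Nat 3
inferred type:
  Eq (Eq Nat 9 9) (refl Nat 9) (refl Nat 9) -> Eq Nat 3 3
observation: the first redex contracted is a beta-redex; the normal form is reached in 8 normal-order steps.


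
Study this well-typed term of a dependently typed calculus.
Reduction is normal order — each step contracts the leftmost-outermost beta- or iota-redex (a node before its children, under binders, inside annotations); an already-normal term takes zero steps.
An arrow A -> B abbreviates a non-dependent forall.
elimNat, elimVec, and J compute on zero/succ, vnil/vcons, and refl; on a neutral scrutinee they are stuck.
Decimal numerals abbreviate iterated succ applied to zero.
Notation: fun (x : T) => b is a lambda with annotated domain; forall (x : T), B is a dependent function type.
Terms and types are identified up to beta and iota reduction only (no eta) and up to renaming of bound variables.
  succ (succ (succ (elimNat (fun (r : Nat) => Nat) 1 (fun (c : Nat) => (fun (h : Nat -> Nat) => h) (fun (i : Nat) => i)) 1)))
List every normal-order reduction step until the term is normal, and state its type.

reduction (normal order):
  succ (succ (succ (elimNat (fun (r : Nat) => Nat) 1 (fun (c : Nat) => (fun (h : Nat -> Nat) => h) (fun (i : Nat) => i)) 1)))
  ~> succ (succ (succ ((fun (r : Nat) => (fun (c : Nat -> Nat) => c) (fun (h : Nat) => h)) 0 (elimNat (fun (i : Nat) => Nat) 1 (fun (f : Nat) => (fun (k : Nat -> Nat) => k) (fun (ψ : Nat) => ψ)) 0))))
  ~> succ (succ (succ ((fun (r : Nat -> Nat) => r) (fun (c : Nat) => c) (elimNat (fun (h : Nat) => Nat) 1 (fun (i : Nat) => (fun (f : Nat -> Nat) => f) (fun (k : Nat) => k)) 0))))
  ~> succ (succ (succ ((fun (r : Nat) => r) (elimNat (fun (c : Nat) => Nat) 1 (fun (h : Nat) => (fun (i : Nat -> Nat) => i) (fun (f : Nat) => f)) 0))))
  ~> succ (succ (succ (elimNat (fun (r : Nat) => Nat) 1 (fun (c : Nat) => (fun (h : Nat -> Nat) => h) (fun (i : Nat) => i)) 0)))
  ~> 4
type:
  Nat


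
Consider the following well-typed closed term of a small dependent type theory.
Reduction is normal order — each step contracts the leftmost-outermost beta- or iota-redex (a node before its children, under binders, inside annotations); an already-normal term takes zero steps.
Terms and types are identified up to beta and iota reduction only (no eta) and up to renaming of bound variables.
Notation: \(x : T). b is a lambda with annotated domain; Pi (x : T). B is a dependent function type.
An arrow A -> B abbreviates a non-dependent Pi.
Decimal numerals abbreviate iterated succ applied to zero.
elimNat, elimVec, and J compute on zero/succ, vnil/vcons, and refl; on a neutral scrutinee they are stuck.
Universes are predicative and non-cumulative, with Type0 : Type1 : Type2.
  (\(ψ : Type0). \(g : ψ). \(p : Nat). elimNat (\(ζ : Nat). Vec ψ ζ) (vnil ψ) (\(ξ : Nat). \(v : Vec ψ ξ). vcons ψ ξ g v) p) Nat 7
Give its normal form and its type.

resulting normal form:
  \(ψ : Nat). elimNat (\(g : Nat). Vec Nat g) (vnil Nat) (\(p : Nat). \(ζ : Vec Nat p). vcons Nat p 7 ζ) ψ
inferred type:
  Pi (ψ : Nat). Vec Nat ψ
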